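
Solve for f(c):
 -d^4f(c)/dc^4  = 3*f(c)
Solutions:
 f(c) = (C1*sin(sqrt(2)*3^(1/4)*c/2) + C2*cos(sqrt(2)*3^(1/4)*c/2))*exp(-sqrt(2)*3^(1/4)*c/2) + (C3*sin(sqrt(2)*3^(1/4)*c/2) + C4*cos(sqrt(2)*3^(1/4)*c/2))*exp(sqrt(2)*3^(1/4)*c/2)


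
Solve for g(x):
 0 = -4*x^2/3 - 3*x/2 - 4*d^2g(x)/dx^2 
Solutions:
 g(x) = C1 + C2*x - x^4/36 - x^3/16


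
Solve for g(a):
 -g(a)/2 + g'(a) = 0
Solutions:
 g(a) = C1*exp(a/2)


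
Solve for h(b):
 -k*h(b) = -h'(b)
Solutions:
 h(b) = C1*exp(b*k)


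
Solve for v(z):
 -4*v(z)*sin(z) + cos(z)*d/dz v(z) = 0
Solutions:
 v(z) = C1/cos(z)^4


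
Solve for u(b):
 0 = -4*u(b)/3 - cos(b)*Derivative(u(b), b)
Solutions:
 u(b) = C1*(sin(b) - 1)^(2/3)/(sin(b) + 1)^(2/3)


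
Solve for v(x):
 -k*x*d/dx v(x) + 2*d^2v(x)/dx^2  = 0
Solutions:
 v(x) = Piecewise((-sqrt(pi)*C1*erf(x*sqrt(-k)/2)/sqrt(-k) - C2, (k > 0) | (k < 0)), (-C1*x - C2, True))


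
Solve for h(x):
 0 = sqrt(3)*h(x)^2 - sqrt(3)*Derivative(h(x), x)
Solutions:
 h(x) = -1/(C1 + x)


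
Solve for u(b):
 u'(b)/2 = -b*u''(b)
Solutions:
 u(b) = C1 + C2*sqrt(b)


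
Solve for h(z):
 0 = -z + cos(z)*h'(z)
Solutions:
 h(z) = C1 + Integral(z/cos(z), z)


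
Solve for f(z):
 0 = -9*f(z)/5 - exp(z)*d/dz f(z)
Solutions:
 f(z) = C1*exp(9*exp(-z)/5)


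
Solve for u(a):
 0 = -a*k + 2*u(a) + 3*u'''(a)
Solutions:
 u(a) = C3*exp(-2^(1/3)*3^(2/3)*a/3) + a*k/2 + (C1*sin(2^(1/3)*3^(1/6)*a/2) + C2*cos(2^(1/3)*3^(1/6)*a/2))*exp(2^(1/3)*3^(2/3)*a/6)


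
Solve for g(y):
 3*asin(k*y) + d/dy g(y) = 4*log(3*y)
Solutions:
 g(y) = C1 + 4*y*log(y) - 4*y + 4*y*log(3) - 3*Piecewise((y*asin(k*y) + sqrt(-k^2*y^2 + 1)/k, Ne(k, 0)), (0, True))


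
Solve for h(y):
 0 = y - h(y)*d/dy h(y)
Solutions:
 h(y) = -sqrt(C1 + y^2)
 h(y) = sqrt(C1 + y^2)


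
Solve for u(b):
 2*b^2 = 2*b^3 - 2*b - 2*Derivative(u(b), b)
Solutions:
 u(b) = C1 + b^4/4 - b^3/3 - b^2/2


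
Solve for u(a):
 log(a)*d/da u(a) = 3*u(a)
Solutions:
 u(a) = C1*exp(3*li(a))


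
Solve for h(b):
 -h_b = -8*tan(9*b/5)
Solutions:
 h(b) = C1 - 40*log(cos(9*b/5))/9


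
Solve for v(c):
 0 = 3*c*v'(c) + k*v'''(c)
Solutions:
 v(c) = C1 + Integral(C2*airyai(3^(1/3)*c*(-1/k)^(1/3)) + C3*airybi(3^(1/3)*c*(-1/k)^(1/3)), c)


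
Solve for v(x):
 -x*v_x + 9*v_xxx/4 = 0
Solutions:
 v(x) = C1 + Integral(C2*airyai(2^(2/3)*3^(1/3)*x/3) + C3*airybi(2^(2/3)*3^(1/3)*x/3), x)


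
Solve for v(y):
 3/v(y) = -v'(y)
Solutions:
 v(y) = -sqrt(C1 - 6*y)
 v(y) = sqrt(C1 - 6*y)


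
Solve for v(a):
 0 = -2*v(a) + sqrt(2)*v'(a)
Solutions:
 v(a) = C1*exp(sqrt(2)*a)


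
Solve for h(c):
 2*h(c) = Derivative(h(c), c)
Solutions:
 h(c) = C1*exp(2*c)


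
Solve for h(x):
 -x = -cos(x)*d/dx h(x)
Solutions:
 h(x) = C1 + Integral(x/cos(x), x)


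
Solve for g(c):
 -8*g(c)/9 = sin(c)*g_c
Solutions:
 g(c) = C1*(cos(c) + 1)^(4/9)/(cos(c) - 1)^(4/9)


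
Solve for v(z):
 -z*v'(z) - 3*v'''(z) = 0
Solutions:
 v(z) = C1 + Integral(C2*airyai(-3^(2/3)*z/3) + C3*airybi(-3^(2/3)*z/3), z)


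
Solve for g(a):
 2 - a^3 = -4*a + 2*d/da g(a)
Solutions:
 g(a) = C1 - a^4/8 + a^2 + a


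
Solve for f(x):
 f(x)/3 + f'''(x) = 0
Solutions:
 f(x) = C3*exp(-3^(2/3)*x/3) + (C1*sin(3^(1/6)*x/2) + C2*cos(3^(1/6)*x/2))*exp(3^(2/3)*x/6)


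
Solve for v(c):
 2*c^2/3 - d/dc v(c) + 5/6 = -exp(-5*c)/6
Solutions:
 v(c) = C1 + 2*c^3/9 + 5*c/6 - exp(-5*c)/30


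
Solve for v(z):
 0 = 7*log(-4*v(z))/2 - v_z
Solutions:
 -2*Integral(1/(log(-_y) + 2*log(2)), (_y, v(z)))/7 = C1 - z


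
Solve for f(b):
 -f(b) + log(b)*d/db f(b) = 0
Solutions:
 f(b) = C1*exp(li(b))


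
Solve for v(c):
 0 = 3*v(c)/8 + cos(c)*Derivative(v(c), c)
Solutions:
 v(c) = C1*(sin(c) - 1)^(3/16)/(sin(c) + 1)^(3/16)


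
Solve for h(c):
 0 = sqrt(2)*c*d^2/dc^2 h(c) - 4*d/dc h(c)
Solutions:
 h(c) = C1 + C2*c^(1 + 2*sqrt(2))


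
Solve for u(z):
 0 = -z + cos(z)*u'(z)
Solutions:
 u(z) = C1 + Integral(z/cos(z), z)


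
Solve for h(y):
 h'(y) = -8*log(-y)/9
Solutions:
 h(y) = C1 - 8*y*log(-y)/9 + 8*y/9


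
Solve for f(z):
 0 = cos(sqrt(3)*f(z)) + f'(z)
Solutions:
 f(z) = sqrt(3)*(pi - asin((exp(2*sqrt(3)*C1) + exp(2*sqrt(3)*z))/(exp(2*sqrt(3)*C1) - exp(2*sqrt(3)*z))))/3
 f(z) = sqrt(3)*asin((exp(2*sqrt(3)*C1) + exp(2*sqrt(3)*z))/(exp(2*sqrt(3)*C1) - exp(2*sqrt(3)*z)))/3


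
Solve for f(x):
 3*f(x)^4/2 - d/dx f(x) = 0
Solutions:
 f(x) = 2^(1/3)*(-1/(C1 + 9*x))^(1/3)
 f(x) = 2^(1/3)*(-1/(C1 + 3*x))^(1/3)*(-3^(2/3) - 3*3^(1/6)*I)/6
 f(x) = 2^(1/3)*(-1/(C1 + 3*x))^(1/3)*(-3^(2/3) + 3*3^(1/6)*I)/6


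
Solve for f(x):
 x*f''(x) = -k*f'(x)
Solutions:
 f(x) = C1 + x^(1 - re(k))*(C2*sin(log(x)*Abs(im(k))) + C3*cos(log(x)*im(k)))


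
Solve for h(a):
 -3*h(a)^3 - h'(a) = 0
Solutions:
 h(a) = -sqrt(2)*sqrt(-1/(C1 - 3*a))/2
 h(a) = sqrt(2)*sqrt(-1/(C1 - 3*a))/2


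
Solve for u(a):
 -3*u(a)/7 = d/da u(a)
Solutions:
 u(a) = C1*exp(-3*a/7)


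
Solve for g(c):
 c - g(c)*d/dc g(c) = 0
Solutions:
 g(c) = -sqrt(C1 + c^2)
 g(c) = sqrt(C1 + c^2)


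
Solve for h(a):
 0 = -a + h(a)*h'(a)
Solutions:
 h(a) = -sqrt(C1 + a^2)
 h(a) = sqrt(C1 + a^2)


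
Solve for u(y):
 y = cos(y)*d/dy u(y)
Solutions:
 u(y) = C1 + Integral(y/cos(y), y)


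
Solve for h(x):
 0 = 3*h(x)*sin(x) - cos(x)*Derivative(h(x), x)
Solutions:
 h(x) = C1/cos(x)^3


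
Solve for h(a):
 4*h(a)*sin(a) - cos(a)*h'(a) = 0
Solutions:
 h(a) = C1/cos(a)^4


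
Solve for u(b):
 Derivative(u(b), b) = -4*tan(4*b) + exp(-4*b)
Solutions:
 u(b) = C1 - log(tan(4*b)^2 + 1)/2 - exp(-4*b)/4


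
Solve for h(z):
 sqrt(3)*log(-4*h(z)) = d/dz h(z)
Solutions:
 -sqrt(3)*Integral(1/(log(-_y) + 2*log(2)), (_y, h(z)))/3 = C1 - z


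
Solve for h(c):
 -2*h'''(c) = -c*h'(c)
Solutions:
 h(c) = C1 + Integral(C2*airyai(2^(2/3)*c/2) + C3*airybi(2^(2/3)*c/2), c)


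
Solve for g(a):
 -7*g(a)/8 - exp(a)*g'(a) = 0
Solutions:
 g(a) = C1*exp(7*exp(-a)/8)


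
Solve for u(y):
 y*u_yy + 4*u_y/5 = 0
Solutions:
 u(y) = C1 + C2*y^(1/5)


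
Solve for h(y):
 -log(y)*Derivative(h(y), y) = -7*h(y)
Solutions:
 h(y) = C1*exp(7*li(y))


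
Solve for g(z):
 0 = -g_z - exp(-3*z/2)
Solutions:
 g(z) = C1 + 2*exp(-3*z/2)/3


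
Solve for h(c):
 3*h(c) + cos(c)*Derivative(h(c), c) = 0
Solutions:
 h(c) = C1*(sin(c) - 1)^(3/2)/(sin(c) + 1)^(3/2)


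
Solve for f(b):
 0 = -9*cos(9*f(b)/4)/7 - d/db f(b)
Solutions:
 9*b/7 - 2*log(sin(9*f(b)/4) - 1)/9 + 2*log(sin(9*f(b)/4) + 1)/9 = C1


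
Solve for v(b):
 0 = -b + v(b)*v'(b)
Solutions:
 v(b) = -sqrt(C1 + b^2)
 v(b) = sqrt(C1 + b^2)


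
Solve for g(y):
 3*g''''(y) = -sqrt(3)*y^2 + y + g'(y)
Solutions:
 g(y) = C1 + C4*exp(3^(2/3)*y/3) + sqrt(3)*y^3/3 - y^2/2 + (C2*sin(3^(1/6)*y/2) + C3*cos(3^(1/6)*y/2))*exp(-3^(2/3)*y/6)


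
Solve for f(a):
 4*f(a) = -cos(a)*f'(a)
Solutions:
 f(a) = C1*(sin(a)^2 - 2*sin(a) + 1)/(sin(a)^2 + 2*sin(a) + 1)


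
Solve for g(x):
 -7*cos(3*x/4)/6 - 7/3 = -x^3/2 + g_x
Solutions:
 g(x) = C1 + x^4/8 - 7*x/3 - 14*sin(3*x/4)/9


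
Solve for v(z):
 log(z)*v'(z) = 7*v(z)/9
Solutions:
 v(z) = C1*exp(7*li(z)/9)


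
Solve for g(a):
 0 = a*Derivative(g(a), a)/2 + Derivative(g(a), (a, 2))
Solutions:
 g(a) = C1 + C2*erf(a/2)


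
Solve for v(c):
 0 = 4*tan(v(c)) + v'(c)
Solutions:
 v(c) = pi - asin(C1*exp(-4*c))
 v(c) = asin(C1*exp(-4*c))


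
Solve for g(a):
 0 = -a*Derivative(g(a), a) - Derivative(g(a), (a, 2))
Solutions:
 g(a) = C1 + C2*erf(sqrt(2)*a/2)


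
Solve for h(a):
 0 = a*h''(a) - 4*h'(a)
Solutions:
 h(a) = C1 + C2*a^5


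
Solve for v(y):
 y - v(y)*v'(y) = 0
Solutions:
 v(y) = -sqrt(C1 + y^2)
 v(y) = sqrt(C1 + y^2)


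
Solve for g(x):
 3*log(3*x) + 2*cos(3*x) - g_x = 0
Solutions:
 g(x) = C1 + 3*x*log(x) - 3*x + 3*x*log(3) + 2*sin(3*x)/3


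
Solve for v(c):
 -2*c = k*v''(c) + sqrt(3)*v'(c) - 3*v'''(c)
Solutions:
 v(c) = C1 + C2*exp(c*(k - sqrt(k^2 + 12*sqrt(3)))/6) + C3*exp(c*(k + sqrt(k^2 + 12*sqrt(3)))/6) - sqrt(3)*c^2/3 + 2*c*k/3


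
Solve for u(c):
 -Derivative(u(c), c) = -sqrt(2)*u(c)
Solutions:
 u(c) = C1*exp(sqrt(2)*c)


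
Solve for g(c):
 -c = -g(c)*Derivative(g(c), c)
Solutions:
 g(c) = -sqrt(C1 + c^2)
 g(c) = sqrt(C1 + c^2)


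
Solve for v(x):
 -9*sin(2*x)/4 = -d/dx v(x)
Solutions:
 v(x) = C1 - 9*cos(2*x)/8


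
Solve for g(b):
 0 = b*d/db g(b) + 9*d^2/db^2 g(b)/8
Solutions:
 g(b) = C1 + C2*erf(2*b/3)


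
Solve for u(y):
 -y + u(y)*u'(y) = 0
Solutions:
 u(y) = -sqrt(C1 + y^2)
 u(y) = sqrt(C1 + y^2)


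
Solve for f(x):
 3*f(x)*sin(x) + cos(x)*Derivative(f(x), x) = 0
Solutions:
 f(x) = C1*cos(x)^3


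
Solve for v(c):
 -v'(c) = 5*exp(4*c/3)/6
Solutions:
 v(c) = C1 - 5*exp(4*c/3)/8


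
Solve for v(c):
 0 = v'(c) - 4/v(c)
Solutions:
 v(c) = -sqrt(C1 + 8*c)
 v(c) = sqrt(C1 + 8*c)


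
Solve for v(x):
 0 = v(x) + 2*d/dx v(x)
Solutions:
 v(x) = C1*exp(-x/2)


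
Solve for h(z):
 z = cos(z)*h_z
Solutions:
 h(z) = C1 + Integral(z/cos(z), z)


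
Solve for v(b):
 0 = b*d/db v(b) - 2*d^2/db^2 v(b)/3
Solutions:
 v(b) = C1 + C2*erfi(sqrt(3)*b/2)


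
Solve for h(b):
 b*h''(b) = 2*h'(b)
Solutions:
 h(b) = C1 + C2*b^3


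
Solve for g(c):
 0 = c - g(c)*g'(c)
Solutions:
 g(c) = -sqrt(C1 + c^2)
 g(c) = sqrt(C1 + c^2)


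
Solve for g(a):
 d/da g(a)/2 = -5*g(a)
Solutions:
 g(a) = C1*exp(-10*a)


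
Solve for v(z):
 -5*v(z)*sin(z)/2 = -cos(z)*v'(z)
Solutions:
 v(z) = C1/cos(z)^(5/2)


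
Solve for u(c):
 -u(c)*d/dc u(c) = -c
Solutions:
 u(c) = -sqrt(C1 + c^2)
 u(c) = sqrt(C1 + c^2)


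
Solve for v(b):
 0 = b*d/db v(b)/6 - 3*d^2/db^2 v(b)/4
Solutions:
 v(b) = C1 + C2*erfi(b/3)


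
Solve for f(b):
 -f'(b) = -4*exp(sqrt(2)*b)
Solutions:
 f(b) = C1 + 2*sqrt(2)*exp(sqrt(2)*b)


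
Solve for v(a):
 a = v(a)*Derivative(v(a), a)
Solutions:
 v(a) = -sqrt(C1 + a^2)
 v(a) = sqrt(C1 + a^2)


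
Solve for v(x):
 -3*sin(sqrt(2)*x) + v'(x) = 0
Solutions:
 v(x) = C1 - 3*sqrt(2)*cos(sqrt(2)*x)/2


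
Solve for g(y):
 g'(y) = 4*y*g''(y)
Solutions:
 g(y) = C1 + C2*y^(5/4)


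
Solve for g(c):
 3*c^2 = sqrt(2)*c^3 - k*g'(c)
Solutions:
 g(c) = C1 + sqrt(2)*c^4/(4*k) - c^3/k


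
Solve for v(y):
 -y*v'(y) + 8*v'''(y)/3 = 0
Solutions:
 v(y) = C1 + Integral(C2*airyai(3^(1/3)*y/2) + C3*airybi(3^(1/3)*y/2), y)


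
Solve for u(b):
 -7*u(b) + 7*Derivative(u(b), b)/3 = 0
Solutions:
 u(b) = C1*exp(3*b)


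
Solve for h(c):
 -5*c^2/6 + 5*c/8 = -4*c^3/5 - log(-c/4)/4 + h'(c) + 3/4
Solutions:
 h(c) = C1 + c^4/5 - 5*c^3/18 + 5*c^2/16 + c*log(-c)/4 + c*(-1 - log(2)/2)


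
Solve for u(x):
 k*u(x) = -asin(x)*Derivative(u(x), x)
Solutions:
 u(x) = C1*exp(-k*Integral(1/asin(x), x))


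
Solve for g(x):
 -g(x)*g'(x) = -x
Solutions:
 g(x) = -sqrt(C1 + x^2)
 g(x) = sqrt(C1 + x^2)


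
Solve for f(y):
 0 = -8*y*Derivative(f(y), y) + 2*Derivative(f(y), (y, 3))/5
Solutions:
 f(y) = C1 + Integral(C2*airyai(20^(1/3)*y) + C3*airybi(20^(1/3)*y), y)


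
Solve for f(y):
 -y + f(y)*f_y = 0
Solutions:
 f(y) = -sqrt(C1 + y^2)
 f(y) = sqrt(C1 + y^2)


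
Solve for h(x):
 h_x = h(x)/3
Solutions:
 h(x) = C1*exp(x/3)


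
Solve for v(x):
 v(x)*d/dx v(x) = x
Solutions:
 v(x) = -sqrt(C1 + x^2)
 v(x) = sqrt(C1 + x^2)


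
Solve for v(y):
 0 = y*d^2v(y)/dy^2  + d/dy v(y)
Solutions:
 v(y) = C1 + C2*log(y)


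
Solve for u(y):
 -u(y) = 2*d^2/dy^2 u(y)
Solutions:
 u(y) = C1*sin(sqrt(2)*y/2) + C2*cos(sqrt(2)*y/2)


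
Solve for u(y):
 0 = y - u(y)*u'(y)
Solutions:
 u(y) = -sqrt(C1 + y^2)
 u(y) = sqrt(C1 + y^2)


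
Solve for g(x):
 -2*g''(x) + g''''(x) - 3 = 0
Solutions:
 g(x) = C1 + C2*x + C3*exp(-sqrt(2)*x) + C4*exp(sqrt(2)*x) - 3*x^2/4


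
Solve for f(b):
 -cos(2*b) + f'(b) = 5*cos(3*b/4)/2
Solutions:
 f(b) = C1 + 10*sin(3*b/4)/3 + sin(2*b)/2


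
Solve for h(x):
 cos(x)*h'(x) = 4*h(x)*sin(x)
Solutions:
 h(x) = C1/cos(x)^4


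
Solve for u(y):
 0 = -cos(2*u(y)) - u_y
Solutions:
 u(y) = -asin((C1 + exp(4*y))/(C1 - exp(4*y)))/2 + pi/2
 u(y) = asin((C1 + exp(4*y))/(C1 - exp(4*y)))/2


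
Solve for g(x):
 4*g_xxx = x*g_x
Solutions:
 g(x) = C1 + Integral(C2*airyai(2^(1/3)*x/2) + C3*airybi(2^(1/3)*x/2), x)


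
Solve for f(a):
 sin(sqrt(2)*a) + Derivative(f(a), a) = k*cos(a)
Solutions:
 f(a) = C1 + k*sin(a) + sqrt(2)*cos(sqrt(2)*a)/2


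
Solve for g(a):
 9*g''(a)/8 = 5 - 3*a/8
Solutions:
 g(a) = C1 + C2*a - a^3/18 + 20*a^2/9


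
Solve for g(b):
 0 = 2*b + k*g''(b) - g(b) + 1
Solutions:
 g(b) = C1*exp(-b*sqrt(1/k)) + C2*exp(b*sqrt(1/k)) + 2*b + 1


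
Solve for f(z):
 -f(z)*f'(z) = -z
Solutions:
 f(z) = -sqrt(C1 + z^2)
 f(z) = sqrt(C1 + z^2)


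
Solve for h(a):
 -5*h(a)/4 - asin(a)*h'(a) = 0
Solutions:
 h(a) = C1*exp(-5*Integral(1/asin(a), a)/4)


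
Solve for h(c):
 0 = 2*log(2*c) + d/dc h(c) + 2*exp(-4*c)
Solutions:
 h(c) = C1 - 2*c*log(c) + 2*c*(1 - log(2)) + exp(-4*c)/2


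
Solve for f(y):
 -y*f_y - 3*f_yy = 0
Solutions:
 f(y) = C1 + C2*erf(sqrt(6)*y/6)


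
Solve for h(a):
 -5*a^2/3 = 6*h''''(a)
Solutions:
 h(a) = C1 + C2*a + C3*a^2 + C4*a^3 - a^6/1296


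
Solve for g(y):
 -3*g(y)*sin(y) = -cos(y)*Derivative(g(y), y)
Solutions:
 g(y) = C1/cos(y)^3


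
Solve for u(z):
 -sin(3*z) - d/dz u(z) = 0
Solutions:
 u(z) = C1 + cos(3*z)/3


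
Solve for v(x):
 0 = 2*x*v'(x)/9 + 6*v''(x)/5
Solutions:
 v(x) = C1 + C2*erf(sqrt(30)*x/18)


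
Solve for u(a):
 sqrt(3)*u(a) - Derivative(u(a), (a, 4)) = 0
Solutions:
 u(a) = C1*exp(-3^(1/8)*a) + C2*exp(3^(1/8)*a) + C3*sin(3^(1/8)*a) + C4*cos(3^(1/8)*a)


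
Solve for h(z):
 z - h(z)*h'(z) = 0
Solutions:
 h(z) = -sqrt(C1 + z^2)
 h(z) = sqrt(C1 + z^2)


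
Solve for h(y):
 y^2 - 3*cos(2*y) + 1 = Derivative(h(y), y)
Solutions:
 h(y) = C1 + y^3/3 + y - 3*sin(2*y)/2


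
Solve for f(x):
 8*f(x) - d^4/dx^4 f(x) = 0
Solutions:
 f(x) = C1*exp(-2^(3/4)*x) + C2*exp(2^(3/4)*x) + C3*sin(2^(3/4)*x) + C4*cos(2^(3/4)*x)


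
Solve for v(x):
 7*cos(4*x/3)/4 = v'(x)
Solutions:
 v(x) = C1 + 21*sin(4*x/3)/16


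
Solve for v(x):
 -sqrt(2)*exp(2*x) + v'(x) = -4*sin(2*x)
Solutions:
 v(x) = C1 + sqrt(2)*exp(2*x)/2 + 2*cos(2*x)


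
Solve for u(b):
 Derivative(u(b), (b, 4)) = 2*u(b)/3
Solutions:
 u(b) = C1*exp(-2^(1/4)*3^(3/4)*b/3) + C2*exp(2^(1/4)*3^(3/4)*b/3) + C3*sin(2^(1/4)*3^(3/4)*b/3) + C4*cos(2^(1/4)*3^(3/4)*b/3)


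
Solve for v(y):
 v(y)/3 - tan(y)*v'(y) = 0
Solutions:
 v(y) = C1*sin(y)^(1/3)


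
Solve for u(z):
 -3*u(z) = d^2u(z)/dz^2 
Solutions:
 u(z) = C1*sin(sqrt(3)*z) + C2*cos(sqrt(3)*z)


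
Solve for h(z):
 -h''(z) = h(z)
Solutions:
 h(z) = C1*sin(z) + C2*cos(z)


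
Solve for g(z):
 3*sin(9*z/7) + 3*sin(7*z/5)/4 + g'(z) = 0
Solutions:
 g(z) = C1 + 7*cos(9*z/7)/3 + 15*cos(7*z/5)/28


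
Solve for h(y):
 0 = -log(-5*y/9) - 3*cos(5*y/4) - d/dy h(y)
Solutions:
 h(y) = C1 - y*log(-y) - y*log(5) + y + 2*y*log(3) - 12*sin(5*y/4)/5


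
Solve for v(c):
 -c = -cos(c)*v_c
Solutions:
 v(c) = C1 + Integral(c/cos(c), c)


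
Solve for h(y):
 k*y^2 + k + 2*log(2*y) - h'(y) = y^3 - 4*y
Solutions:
 h(y) = C1 + k*y^3/3 + k*y - y^4/4 + 2*y^2 + 2*y*log(y) - 2*y + y*log(4)


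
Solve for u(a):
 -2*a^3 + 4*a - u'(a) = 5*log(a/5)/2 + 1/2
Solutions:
 u(a) = C1 - a^4/2 + 2*a^2 - 5*a*log(a)/2 + 2*a + 5*a*log(5)/2


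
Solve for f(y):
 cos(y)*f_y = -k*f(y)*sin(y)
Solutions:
 f(y) = C1*exp(k*log(cos(y)))


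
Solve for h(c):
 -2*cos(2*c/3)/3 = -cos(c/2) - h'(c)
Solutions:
 h(c) = C1 - 2*sin(c/2) + sin(2*c/3)


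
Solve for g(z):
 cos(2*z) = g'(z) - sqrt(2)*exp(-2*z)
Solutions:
 g(z) = C1 + sin(2*z)/2 - sqrt(2)*exp(-2*z)/2


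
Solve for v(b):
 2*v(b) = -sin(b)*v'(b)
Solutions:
 v(b) = C1*(cos(b) + 1)/(cos(b) - 1)


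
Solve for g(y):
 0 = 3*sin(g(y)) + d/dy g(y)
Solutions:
 g(y) = -acos((-C1 - exp(6*y))/(C1 - exp(6*y))) + 2*pi
 g(y) = acos((-C1 - exp(6*y))/(C1 - exp(6*y)))


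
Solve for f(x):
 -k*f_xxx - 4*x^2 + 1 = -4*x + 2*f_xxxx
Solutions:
 f(x) = C1 + C2*x + C3*x^2 + C4*exp(-k*x/2) - x^5/(15*k) + x^4*(1 + 4/k)/(6*k) + x^3*(1 - 8/k - 32/k^2)/(6*k)


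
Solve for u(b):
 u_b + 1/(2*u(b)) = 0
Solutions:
 u(b) = -sqrt(C1 - b)
 u(b) = sqrt(C1 - b)


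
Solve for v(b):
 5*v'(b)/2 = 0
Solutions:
 v(b) = C1


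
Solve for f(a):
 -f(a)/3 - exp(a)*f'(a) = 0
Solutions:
 f(a) = C1*exp(exp(-a)/3)


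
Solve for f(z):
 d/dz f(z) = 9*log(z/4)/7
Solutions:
 f(z) = C1 + 9*z*log(z)/7 - 18*z*log(2)/7 - 9*z/7


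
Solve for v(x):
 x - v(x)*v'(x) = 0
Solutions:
 v(x) = -sqrt(C1 + x^2)
 v(x) = sqrt(C1 + x^2)


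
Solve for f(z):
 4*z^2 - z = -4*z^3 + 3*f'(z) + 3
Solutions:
 f(z) = C1 + z^4/3 + 4*z^3/9 - z^2/6 - z


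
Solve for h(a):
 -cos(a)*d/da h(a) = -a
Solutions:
 h(a) = C1 + Integral(a/cos(a), a)


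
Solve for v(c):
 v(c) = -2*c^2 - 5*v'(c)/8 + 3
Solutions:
 v(c) = C1*exp(-8*c/5) - 2*c^2 + 5*c/2 + 23/16


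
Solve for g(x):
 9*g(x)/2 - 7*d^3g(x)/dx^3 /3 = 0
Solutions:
 g(x) = C3*exp(3*14^(2/3)*x/14) + (C1*sin(3*14^(2/3)*sqrt(3)*x/28) + C2*cos(3*14^(2/3)*sqrt(3)*x/28))*exp(-3*14^(2/3)*x/28)


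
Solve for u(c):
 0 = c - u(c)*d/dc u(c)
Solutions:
 u(c) = -sqrt(C1 + c^2)
 u(c) = sqrt(C1 + c^2)


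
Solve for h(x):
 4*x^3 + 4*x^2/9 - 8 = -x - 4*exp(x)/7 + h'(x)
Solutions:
 h(x) = C1 + x^4 + 4*x^3/27 + x^2/2 - 8*x + 4*exp(x)/7


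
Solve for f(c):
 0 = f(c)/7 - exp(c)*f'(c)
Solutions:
 f(c) = C1*exp(-exp(-c)/7)


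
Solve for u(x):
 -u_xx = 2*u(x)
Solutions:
 u(x) = C1*sin(sqrt(2)*x) + C2*cos(sqrt(2)*x)


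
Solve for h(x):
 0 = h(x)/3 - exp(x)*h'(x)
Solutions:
 h(x) = C1*exp(-exp(-x)/3)


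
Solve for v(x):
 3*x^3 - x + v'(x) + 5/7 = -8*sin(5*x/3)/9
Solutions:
 v(x) = C1 - 3*x^4/4 + x^2/2 - 5*x/7 + 8*cos(5*x/3)/15


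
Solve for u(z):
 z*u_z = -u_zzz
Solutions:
 u(z) = C1 + Integral(C2*airyai(-z) + C3*airybi(-z), z)


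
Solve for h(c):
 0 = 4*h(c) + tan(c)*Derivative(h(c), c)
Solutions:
 h(c) = C1/sin(c)^4


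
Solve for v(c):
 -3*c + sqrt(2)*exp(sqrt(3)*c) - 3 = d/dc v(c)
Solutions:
 v(c) = C1 - 3*c^2/2 - 3*c + sqrt(6)*exp(sqrt(3)*c)/3


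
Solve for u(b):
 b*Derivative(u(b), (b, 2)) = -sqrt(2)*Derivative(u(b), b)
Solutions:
 u(b) = C1 + C2*b^(1 - sqrt(2))


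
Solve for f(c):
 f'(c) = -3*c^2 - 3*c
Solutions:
 f(c) = C1 - c^3 - 3*c^2/2


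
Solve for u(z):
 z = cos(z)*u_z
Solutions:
 u(z) = C1 + Integral(z/cos(z), z)


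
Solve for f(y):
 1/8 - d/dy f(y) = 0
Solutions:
 f(y) = C1 + y/8


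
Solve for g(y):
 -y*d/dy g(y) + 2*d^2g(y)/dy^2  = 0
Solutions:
 g(y) = C1 + C2*erfi(y/2)


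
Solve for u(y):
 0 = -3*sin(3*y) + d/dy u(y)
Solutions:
 u(y) = C1 - cos(3*y)


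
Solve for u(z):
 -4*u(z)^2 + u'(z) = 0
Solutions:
 u(z) = -1/(C1 + 4*z)


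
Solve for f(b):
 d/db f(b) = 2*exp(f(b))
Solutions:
 f(b) = log(-1/(C1 + 2*b))


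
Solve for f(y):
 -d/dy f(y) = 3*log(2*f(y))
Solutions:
 Integral(1/(log(_y) + log(2)), (_y, f(y)))/3 = C1 - y


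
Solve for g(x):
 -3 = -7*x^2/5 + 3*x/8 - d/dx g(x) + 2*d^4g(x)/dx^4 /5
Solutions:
 g(x) = C1 + C4*exp(2^(2/3)*5^(1/3)*x/2) - 7*x^3/15 + 3*x^2/16 + 3*x + (C2*sin(2^(2/3)*sqrt(3)*5^(1/3)*x/4) + C3*cos(2^(2/3)*sqrt(3)*5^(1/3)*x/4))*exp(-2^(2/3)*5^(1/3)*x/4)


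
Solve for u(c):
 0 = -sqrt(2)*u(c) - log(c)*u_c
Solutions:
 u(c) = C1*exp(-sqrt(2)*li(c))


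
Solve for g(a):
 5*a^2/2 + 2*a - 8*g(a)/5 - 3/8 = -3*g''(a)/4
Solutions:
 g(a) = C1*exp(-4*sqrt(30)*a/15) + C2*exp(4*sqrt(30)*a/15) + 25*a^2/16 + 5*a/4 + 315/256


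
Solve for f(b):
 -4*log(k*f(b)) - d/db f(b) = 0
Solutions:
 li(k*f(b))/k = C1 - 4*b


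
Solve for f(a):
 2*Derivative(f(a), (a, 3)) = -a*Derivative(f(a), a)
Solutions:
 f(a) = C1 + Integral(C2*airyai(-2^(2/3)*a/2) + C3*airybi(-2^(2/3)*a/2), a)


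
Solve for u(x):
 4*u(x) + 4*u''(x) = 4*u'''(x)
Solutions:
 u(x) = C1*exp(x*(-2^(2/3)*(3*sqrt(93) + 29)^(1/3) - 2*2^(1/3)/(3*sqrt(93) + 29)^(1/3) + 4)/12)*sin(2^(1/3)*sqrt(3)*x*(-2^(1/3)*(3*sqrt(93) + 29)^(1/3) + 2/(3*sqrt(93) + 29)^(1/3))/12) + C2*exp(x*(-2^(2/3)*(3*sqrt(93) + 29)^(1/3) - 2*2^(1/3)/(3*sqrt(93) + 29)^(1/3) + 4)/12)*cos(2^(1/3)*sqrt(3)*x*(-2^(1/3)*(3*sqrt(93) + 29)^(1/3) + 2/(3*sqrt(93) + 29)^(1/3))/12) + C3*exp(x*(2*2^(1/3)/(3*sqrt(93) + 29)^(1/3) + 2 + 2^(2/3)*(3*sqrt(93) + 29)^(1/3))/6)


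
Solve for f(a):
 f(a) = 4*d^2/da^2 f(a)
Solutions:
 f(a) = C1*exp(-a/2) + C2*exp(a/2)


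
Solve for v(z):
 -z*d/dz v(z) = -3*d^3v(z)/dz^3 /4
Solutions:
 v(z) = C1 + Integral(C2*airyai(6^(2/3)*z/3) + C3*airybi(6^(2/3)*z/3), z)


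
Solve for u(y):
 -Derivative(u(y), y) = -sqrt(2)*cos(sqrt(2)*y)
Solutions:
 u(y) = C1 + sin(sqrt(2)*y)


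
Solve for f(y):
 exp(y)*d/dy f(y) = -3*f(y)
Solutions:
 f(y) = C1*exp(3*exp(-y))


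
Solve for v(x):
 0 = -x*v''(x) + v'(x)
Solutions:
 v(x) = C1 + C2*x^2


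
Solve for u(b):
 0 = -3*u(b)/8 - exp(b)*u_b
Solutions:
 u(b) = C1*exp(3*exp(-b)/8)


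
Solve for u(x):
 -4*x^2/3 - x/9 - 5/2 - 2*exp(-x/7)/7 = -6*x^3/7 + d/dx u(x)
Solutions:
 u(x) = C1 + 3*x^4/14 - 4*x^3/9 - x^2/18 - 5*x/2 + 2*exp(-x/7)


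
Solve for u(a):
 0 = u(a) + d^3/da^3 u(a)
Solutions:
 u(a) = C3*exp(-a) + (C1*sin(sqrt(3)*a/2) + C2*cos(sqrt(3)*a/2))*exp(a/2)


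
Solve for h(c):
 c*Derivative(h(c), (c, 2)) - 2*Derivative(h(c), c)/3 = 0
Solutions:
 h(c) = C1 + C2*c^(5/3)


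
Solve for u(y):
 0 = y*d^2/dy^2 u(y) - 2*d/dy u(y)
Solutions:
 u(y) = C1 + C2*y^3


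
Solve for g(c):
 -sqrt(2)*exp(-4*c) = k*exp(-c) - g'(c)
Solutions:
 g(c) = C1 - k*exp(-c) - sqrt(2)*exp(-4*c)/4


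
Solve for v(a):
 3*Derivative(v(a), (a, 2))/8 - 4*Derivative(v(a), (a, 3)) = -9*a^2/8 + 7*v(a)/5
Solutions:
 v(a) = C1*exp(a*(5*5^(1/3)/(64*sqrt(200634) + 28667)^(1/3) + 10 + 5^(2/3)*(64*sqrt(200634) + 28667)^(1/3))/320)*sin(sqrt(3)*5^(1/3)*a*(-5^(1/3)*(64*sqrt(200634) + 28667)^(1/3) + 5/(64*sqrt(200634) + 28667)^(1/3))/320) + C2*exp(a*(5*5^(1/3)/(64*sqrt(200634) + 28667)^(1/3) + 10 + 5^(2/3)*(64*sqrt(200634) + 28667)^(1/3))/320)*cos(sqrt(3)*5^(1/3)*a*(-5^(1/3)*(64*sqrt(200634) + 28667)^(1/3) + 5/(64*sqrt(200634) + 28667)^(1/3))/320) + C3*exp(a*(-5^(2/3)*(64*sqrt(200634) + 28667)^(1/3) - 5*5^(1/3)/(64*sqrt(200634) + 28667)^(1/3) + 5)/160) + 45*a^2/56 + 675/1568


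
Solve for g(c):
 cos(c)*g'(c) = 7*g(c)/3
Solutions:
 g(c) = C1*(sin(c) + 1)^(7/6)/(sin(c) - 1)^(7/6)


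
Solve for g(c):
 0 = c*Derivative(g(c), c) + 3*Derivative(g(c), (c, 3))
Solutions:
 g(c) = C1 + Integral(C2*airyai(-3^(2/3)*c/3) + C3*airybi(-3^(2/3)*c/3), c)


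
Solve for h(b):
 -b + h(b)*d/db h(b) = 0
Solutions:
 h(b) = -sqrt(C1 + b^2)
 h(b) = sqrt(C1 + b^2)


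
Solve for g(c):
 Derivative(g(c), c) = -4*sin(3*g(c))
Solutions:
 g(c) = -acos((-C1 - exp(24*c))/(C1 - exp(24*c)))/3 + 2*pi/3
 g(c) = acos((-C1 - exp(24*c))/(C1 - exp(24*c)))/3


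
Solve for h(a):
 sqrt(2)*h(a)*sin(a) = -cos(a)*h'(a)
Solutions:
 h(a) = C1*cos(a)^(sqrt(2))


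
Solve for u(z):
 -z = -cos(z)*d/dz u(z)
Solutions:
 u(z) = C1 + Integral(z/cos(z), z)


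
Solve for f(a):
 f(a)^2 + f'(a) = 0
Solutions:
 f(a) = 1/(C1 + a)


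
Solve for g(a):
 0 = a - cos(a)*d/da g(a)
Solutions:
 g(a) = C1 + Integral(a/cos(a), a)


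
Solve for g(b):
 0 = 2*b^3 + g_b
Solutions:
 g(b) = C1 - b^4/2


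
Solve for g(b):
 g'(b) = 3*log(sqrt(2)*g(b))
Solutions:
 -2*Integral(1/(2*log(_y) + log(2)), (_y, g(b)))/3 = C1 - b


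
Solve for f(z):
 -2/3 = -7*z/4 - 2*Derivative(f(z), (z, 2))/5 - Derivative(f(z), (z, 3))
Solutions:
 f(z) = C1 + C2*z + C3*exp(-2*z/5) - 35*z^3/48 + 605*z^2/96


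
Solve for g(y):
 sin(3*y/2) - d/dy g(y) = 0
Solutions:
 g(y) = C1 - 2*cos(3*y/2)/3


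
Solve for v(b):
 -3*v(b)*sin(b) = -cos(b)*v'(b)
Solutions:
 v(b) = C1/cos(b)^3


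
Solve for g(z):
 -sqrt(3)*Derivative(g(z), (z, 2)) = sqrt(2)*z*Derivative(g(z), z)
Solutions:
 g(z) = C1 + C2*erf(6^(3/4)*z/6)


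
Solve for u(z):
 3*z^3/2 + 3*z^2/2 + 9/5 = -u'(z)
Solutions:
 u(z) = C1 - 3*z^4/8 - z^3/2 - 9*z/5


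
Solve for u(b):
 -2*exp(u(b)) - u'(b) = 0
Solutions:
 u(b) = log(1/(C1 + 2*b))


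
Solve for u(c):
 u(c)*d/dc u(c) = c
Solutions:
 u(c) = -sqrt(C1 + c^2)
 u(c) = sqrt(C1 + c^2)


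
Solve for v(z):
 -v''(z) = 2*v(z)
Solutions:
 v(z) = C1*sin(sqrt(2)*z) + C2*cos(sqrt(2)*z)


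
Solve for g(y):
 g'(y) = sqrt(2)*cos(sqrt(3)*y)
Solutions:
 g(y) = C1 + sqrt(6)*sin(sqrt(3)*y)/3


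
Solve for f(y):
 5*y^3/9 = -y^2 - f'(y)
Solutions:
 f(y) = C1 - 5*y^4/36 - y^3/3


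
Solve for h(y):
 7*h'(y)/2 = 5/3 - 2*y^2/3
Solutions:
 h(y) = C1 - 4*y^3/63 + 10*y/21


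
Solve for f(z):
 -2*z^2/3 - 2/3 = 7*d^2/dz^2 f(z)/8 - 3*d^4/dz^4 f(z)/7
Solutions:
 f(z) = C1 + C2*z + C3*exp(-7*sqrt(6)*z/12) + C4*exp(7*sqrt(6)*z/12) - 4*z^4/63 - 776*z^2/1029


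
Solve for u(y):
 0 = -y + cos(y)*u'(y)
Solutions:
 u(y) = C1 + Integral(y/cos(y), y)


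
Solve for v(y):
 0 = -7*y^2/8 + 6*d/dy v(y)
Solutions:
 v(y) = C1 + 7*y^3/144


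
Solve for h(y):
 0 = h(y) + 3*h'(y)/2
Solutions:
 h(y) = C1*exp(-2*y/3)


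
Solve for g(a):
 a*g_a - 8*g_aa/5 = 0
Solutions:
 g(a) = C1 + C2*erfi(sqrt(5)*a/4)


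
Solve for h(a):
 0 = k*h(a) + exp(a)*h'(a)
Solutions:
 h(a) = C1*exp(k*exp(-a))


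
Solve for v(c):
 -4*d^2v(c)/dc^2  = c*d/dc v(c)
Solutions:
 v(c) = C1 + C2*erf(sqrt(2)*c/4)


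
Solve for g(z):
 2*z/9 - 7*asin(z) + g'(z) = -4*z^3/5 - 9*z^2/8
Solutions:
 g(z) = C1 - z^4/5 - 3*z^3/8 - z^2/9 + 7*z*asin(z) + 7*sqrt(1 - z^2)


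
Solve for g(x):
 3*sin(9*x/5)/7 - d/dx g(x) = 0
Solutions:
 g(x) = C1 - 5*cos(9*x/5)/21


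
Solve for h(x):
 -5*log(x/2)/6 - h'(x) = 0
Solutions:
 h(x) = C1 - 5*x*log(x)/6 + 5*x*log(2)/6 + 5*x/6


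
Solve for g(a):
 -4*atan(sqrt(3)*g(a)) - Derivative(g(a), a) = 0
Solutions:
 Integral(1/atan(sqrt(3)*_y), (_y, g(a))) = C1 - 4*a


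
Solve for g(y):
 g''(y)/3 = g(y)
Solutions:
 g(y) = C1*exp(-sqrt(3)*y) + C2*exp(sqrt(3)*y)


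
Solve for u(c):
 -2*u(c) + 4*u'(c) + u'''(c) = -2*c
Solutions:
 u(c) = C1*exp(c*(-3*(1 + sqrt(273)/9)^(1/3) + 4/(1 + sqrt(273)/9)^(1/3))/6)*sin(sqrt(3)*c*(4/(1 + sqrt(273)/9)^(1/3) + 3*(1 + sqrt(273)/9)^(1/3))/6) + C2*exp(c*(-3*(1 + sqrt(273)/9)^(1/3) + 4/(1 + sqrt(273)/9)^(1/3))/6)*cos(sqrt(3)*c*(4/(1 + sqrt(273)/9)^(1/3) + 3*(1 + sqrt(273)/9)^(1/3))/6) + C3*exp(c*(-4/(3*(1 + sqrt(273)/9)^(1/3)) + (1 + sqrt(273)/9)^(1/3))) + c + 2


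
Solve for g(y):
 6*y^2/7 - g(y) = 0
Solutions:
 g(y) = 6*y^2/7


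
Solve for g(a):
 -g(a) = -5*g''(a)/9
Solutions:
 g(a) = C1*exp(-3*sqrt(5)*a/5) + C2*exp(3*sqrt(5)*a/5)


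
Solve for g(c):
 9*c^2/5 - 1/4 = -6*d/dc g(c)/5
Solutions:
 g(c) = C1 - c^3/2 + 5*c/24


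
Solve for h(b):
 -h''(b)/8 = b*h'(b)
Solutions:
 h(b) = C1 + C2*erf(2*b)


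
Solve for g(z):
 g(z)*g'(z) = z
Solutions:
 g(z) = -sqrt(C1 + z^2)
 g(z) = sqrt(C1 + z^2)


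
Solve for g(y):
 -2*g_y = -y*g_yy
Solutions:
 g(y) = C1 + C2*y^3


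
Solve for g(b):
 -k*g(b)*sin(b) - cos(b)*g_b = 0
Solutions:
 g(b) = C1*exp(k*log(cos(b)))


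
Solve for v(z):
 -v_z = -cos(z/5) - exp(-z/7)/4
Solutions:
 v(z) = C1 + 5*sin(z/5) - 7*exp(-z/7)/4


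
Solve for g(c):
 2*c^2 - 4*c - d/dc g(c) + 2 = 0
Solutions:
 g(c) = C1 + 2*c^3/3 - 2*c^2 + 2*c


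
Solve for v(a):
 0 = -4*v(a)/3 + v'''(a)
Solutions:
 v(a) = C3*exp(6^(2/3)*a/3) + (C1*sin(2^(2/3)*3^(1/6)*a/2) + C2*cos(2^(2/3)*3^(1/6)*a/2))*exp(-6^(2/3)*a/6)


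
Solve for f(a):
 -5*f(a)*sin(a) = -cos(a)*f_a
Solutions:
 f(a) = C1/cos(a)^5


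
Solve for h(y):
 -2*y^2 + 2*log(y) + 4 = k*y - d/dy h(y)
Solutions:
 h(y) = C1 + k*y^2/2 + 2*y^3/3 - 2*y*log(y) - 2*y


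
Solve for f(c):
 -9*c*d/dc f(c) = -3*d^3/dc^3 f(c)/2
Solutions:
 f(c) = C1 + Integral(C2*airyai(6^(1/3)*c) + C3*airybi(6^(1/3)*c), c)


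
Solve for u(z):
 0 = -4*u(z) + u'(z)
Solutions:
 u(z) = C1*exp(4*z)


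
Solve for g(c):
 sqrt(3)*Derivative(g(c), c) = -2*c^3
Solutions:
 g(c) = C1 - sqrt(3)*c^4/6


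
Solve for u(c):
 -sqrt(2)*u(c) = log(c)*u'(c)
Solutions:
 u(c) = C1*exp(-sqrt(2)*li(c))


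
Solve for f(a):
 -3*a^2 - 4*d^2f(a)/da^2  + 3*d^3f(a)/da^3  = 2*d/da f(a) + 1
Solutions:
 f(a) = C1 + C2*exp(a*(2 - sqrt(10))/3) + C3*exp(a*(2 + sqrt(10))/3) - a^3/2 + 3*a^2 - 17*a


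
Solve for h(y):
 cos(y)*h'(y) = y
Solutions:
 h(y) = C1 + Integral(y/cos(y), y)


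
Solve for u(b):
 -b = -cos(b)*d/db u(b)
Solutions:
 u(b) = C1 + Integral(b/cos(b), b)


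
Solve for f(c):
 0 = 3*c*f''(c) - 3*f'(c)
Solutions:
 f(c) = C1 + C2*c^2


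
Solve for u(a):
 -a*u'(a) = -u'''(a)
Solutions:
 u(a) = C1 + Integral(C2*airyai(a) + C3*airybi(a), a)


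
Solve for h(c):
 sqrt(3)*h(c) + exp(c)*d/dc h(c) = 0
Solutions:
 h(c) = C1*exp(sqrt(3)*exp(-c))


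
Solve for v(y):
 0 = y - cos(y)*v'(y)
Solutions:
 v(y) = C1 + Integral(y/cos(y), y)


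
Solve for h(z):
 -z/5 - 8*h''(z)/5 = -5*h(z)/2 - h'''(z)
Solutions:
 h(z) = C1*exp(z*(128*2^(2/3)/(75*sqrt(38337) + 14827)^(1/3) + 32 + 2^(1/3)*(75*sqrt(38337) + 14827)^(1/3))/60)*sin(2^(1/3)*sqrt(3)*z*(-(75*sqrt(38337) + 14827)^(1/3) + 128*2^(1/3)/(75*sqrt(38337) + 14827)^(1/3))/60) + C2*exp(z*(128*2^(2/3)/(75*sqrt(38337) + 14827)^(1/3) + 32 + 2^(1/3)*(75*sqrt(38337) + 14827)^(1/3))/60)*cos(2^(1/3)*sqrt(3)*z*(-(75*sqrt(38337) + 14827)^(1/3) + 128*2^(1/3)/(75*sqrt(38337) + 14827)^(1/3))/60) + C3*exp(z*(-2^(1/3)*(75*sqrt(38337) + 14827)^(1/3) - 128*2^(2/3)/(75*sqrt(38337) + 14827)^(1/3) + 16)/30) + 2*z/25


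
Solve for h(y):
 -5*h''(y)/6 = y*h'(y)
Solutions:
 h(y) = C1 + C2*erf(sqrt(15)*y/5)


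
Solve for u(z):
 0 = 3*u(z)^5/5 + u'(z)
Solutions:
 u(z) = -5^(1/4)*(1/(C1 + 12*z))^(1/4)
 u(z) = 5^(1/4)*(1/(C1 + 12*z))^(1/4)
 u(z) = -5^(1/4)*I*(1/(C1 + 12*z))^(1/4)
 u(z) = 5^(1/4)*I*(1/(C1 + 12*z))^(1/4)


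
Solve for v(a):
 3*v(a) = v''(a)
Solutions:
 v(a) = C1*exp(-sqrt(3)*a) + C2*exp(sqrt(3)*a)


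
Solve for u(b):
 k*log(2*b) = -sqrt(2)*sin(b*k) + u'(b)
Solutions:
 u(b) = C1 + b*k*(log(b) - 1) + b*k*log(2) + sqrt(2)*Piecewise((-cos(b*k)/k, Ne(k, 0)), (0, True))


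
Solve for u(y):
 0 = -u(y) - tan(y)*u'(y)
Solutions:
 u(y) = C1/sin(y)


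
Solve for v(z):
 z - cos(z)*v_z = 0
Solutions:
 v(z) = C1 + Integral(z/cos(z), z)


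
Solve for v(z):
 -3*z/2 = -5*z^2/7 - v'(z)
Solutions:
 v(z) = C1 - 5*z^3/21 + 3*z^2/4


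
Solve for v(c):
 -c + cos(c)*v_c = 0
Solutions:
 v(c) = C1 + Integral(c/cos(c), c)


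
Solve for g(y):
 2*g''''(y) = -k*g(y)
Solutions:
 g(y) = C1*exp(-2^(3/4)*y*(-k)^(1/4)/2) + C2*exp(2^(3/4)*y*(-k)^(1/4)/2) + C3*exp(-2^(3/4)*I*y*(-k)^(1/4)/2) + C4*exp(2^(3/4)*I*y*(-k)^(1/4)/2)


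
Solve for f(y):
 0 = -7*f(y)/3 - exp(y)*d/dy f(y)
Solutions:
 f(y) = C1*exp(7*exp(-y)/3)


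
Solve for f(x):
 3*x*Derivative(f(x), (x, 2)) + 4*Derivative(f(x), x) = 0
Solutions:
 f(x) = C1 + C2/x^(1/3)


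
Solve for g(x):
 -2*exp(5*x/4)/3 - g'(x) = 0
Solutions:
 g(x) = C1 - 8*exp(5*x/4)/15


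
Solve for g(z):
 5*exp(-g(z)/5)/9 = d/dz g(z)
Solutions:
 g(z) = 5*log(C1 + z/9)


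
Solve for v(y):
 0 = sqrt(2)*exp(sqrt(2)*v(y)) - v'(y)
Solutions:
 v(y) = sqrt(2)*(2*log(-1/(C1 + sqrt(2)*y)) - log(2))/4


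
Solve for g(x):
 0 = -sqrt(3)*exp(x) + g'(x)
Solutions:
 g(x) = C1 + sqrt(3)*exp(x)


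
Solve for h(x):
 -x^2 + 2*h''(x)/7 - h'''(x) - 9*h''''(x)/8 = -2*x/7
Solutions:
 h(x) = C1 + C2*x + C3*exp(4*x*(-7 + 4*sqrt(7))/63) + C4*exp(-4*x*(7 + 4*sqrt(7))/63) + 7*x^4/24 + 47*x^3/12 + 1757*x^2/32


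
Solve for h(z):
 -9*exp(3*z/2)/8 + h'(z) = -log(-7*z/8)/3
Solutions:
 h(z) = C1 - z*log(-z)/3 + z*(-log(7)/3 + 1/3 + log(2)) + 3*exp(3*z/2)/4


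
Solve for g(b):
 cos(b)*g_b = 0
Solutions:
 g(b) = C1


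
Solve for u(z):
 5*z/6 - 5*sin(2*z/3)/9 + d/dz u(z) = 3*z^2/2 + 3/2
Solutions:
 u(z) = C1 + z^3/2 - 5*z^2/12 + 3*z/2 - 5*cos(2*z/3)/6


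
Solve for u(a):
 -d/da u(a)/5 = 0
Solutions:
 u(a) = C1


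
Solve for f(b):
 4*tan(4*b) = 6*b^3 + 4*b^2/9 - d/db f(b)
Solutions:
 f(b) = C1 + 3*b^4/2 + 4*b^3/27 + log(cos(4*b))


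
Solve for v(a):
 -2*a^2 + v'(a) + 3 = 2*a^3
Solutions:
 v(a) = C1 + a^4/2 + 2*a^3/3 - 3*a


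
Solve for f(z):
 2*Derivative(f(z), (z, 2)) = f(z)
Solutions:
 f(z) = C1*exp(-sqrt(2)*z/2) + C2*exp(sqrt(2)*z/2)


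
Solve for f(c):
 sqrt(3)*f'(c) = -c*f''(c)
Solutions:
 f(c) = C1 + C2*c^(1 - sqrt(3))


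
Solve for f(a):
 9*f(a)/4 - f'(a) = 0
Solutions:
 f(a) = C1*exp(9*a/4)


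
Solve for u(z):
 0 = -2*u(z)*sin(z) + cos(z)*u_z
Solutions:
 u(z) = C1/cos(z)^2


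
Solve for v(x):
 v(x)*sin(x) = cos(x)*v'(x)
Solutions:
 v(x) = C1/cos(x)


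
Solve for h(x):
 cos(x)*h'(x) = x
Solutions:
 h(x) = C1 + Integral(x/cos(x), x)


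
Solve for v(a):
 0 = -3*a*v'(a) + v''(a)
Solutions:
 v(a) = C1 + C2*erfi(sqrt(6)*a/2)


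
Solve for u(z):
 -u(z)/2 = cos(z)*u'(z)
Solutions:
 u(z) = C1*(sin(z) - 1)^(1/4)/(sin(z) + 1)^(1/4)


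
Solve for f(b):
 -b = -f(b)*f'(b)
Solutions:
 f(b) = -sqrt(C1 + b^2)
 f(b) = sqrt(C1 + b^2)


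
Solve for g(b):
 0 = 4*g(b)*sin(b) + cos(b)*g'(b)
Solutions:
 g(b) = C1*cos(b)^4


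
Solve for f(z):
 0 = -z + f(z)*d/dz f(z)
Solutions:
 f(z) = -sqrt(C1 + z^2)
 f(z) = sqrt(C1 + z^2)


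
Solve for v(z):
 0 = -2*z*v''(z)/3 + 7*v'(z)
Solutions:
 v(z) = C1 + C2*z^(23/2)


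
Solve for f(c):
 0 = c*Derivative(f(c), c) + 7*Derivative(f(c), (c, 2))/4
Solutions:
 f(c) = C1 + C2*erf(sqrt(14)*c/7)


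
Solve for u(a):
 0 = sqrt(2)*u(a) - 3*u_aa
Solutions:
 u(a) = C1*exp(-2^(1/4)*sqrt(3)*a/3) + C2*exp(2^(1/4)*sqrt(3)*a/3)


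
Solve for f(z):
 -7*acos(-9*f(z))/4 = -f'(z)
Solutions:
 Integral(1/acos(-9*_y), (_y, f(z))) = C1 + 7*z/4


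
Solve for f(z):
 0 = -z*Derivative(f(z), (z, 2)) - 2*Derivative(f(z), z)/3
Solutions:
 f(z) = C1 + C2*z^(1/3)


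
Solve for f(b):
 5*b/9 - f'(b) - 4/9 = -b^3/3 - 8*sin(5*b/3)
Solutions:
 f(b) = C1 + b^4/12 + 5*b^2/18 - 4*b/9 - 24*cos(5*b/3)/5


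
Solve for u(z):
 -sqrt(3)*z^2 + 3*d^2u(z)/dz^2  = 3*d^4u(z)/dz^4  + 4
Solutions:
 u(z) = C1 + C2*z + C3*exp(-z) + C4*exp(z) + sqrt(3)*z^4/36 + z^2*(sqrt(3) + 2)/3


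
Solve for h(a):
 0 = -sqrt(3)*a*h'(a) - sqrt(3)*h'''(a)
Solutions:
 h(a) = C1 + Integral(C2*airyai(-a) + C3*airybi(-a), a)


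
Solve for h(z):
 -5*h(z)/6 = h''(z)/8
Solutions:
 h(z) = C1*sin(2*sqrt(15)*z/3) + C2*cos(2*sqrt(15)*z/3)


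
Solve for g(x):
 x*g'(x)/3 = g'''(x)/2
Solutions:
 g(x) = C1 + Integral(C2*airyai(2^(1/3)*3^(2/3)*x/3) + C3*airybi(2^(1/3)*3^(2/3)*x/3), x)


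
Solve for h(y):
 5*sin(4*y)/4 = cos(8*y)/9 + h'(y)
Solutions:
 h(y) = C1 - sin(8*y)/72 - 5*cos(4*y)/16


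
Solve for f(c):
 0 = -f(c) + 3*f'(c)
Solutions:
 f(c) = C1*exp(c/3)


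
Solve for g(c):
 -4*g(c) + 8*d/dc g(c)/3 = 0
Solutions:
 g(c) = C1*exp(3*c/2)


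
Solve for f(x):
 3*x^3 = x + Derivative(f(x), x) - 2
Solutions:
 f(x) = C1 + 3*x^4/4 - x^2/2 + 2*x


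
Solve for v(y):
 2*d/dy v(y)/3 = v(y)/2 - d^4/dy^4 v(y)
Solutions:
 v(y) = (C1/sqrt(exp(sqrt(3)*y*sqrt(-6^(1/3)*(1 + sqrt(7))^(1/3) + 6^(2/3)/(1 + sqrt(7))^(1/3) + 2*2^(5/6)*3^(1/3)/sqrt(-6^(1/3)/(1 + sqrt(7))^(1/3) + (1 + sqrt(7))^(1/3)))/3)) + C2*sqrt(exp(sqrt(3)*y*sqrt(-6^(1/3)*(1 + sqrt(7))^(1/3) + 6^(2/3)/(1 + sqrt(7))^(1/3) + 2*2^(5/6)*3^(1/3)/sqrt(-6^(1/3)/(1 + sqrt(7))^(1/3) + (1 + sqrt(7))^(1/3)))/3)))*exp(-2^(1/6)*3^(2/3)*y*sqrt(-6^(1/3)/(1 + sqrt(7))^(1/3) + (1 + sqrt(7))^(1/3))/6) + (C3*sin(sqrt(3)*y*sqrt(-6^(2/3)/(1 + sqrt(7))^(1/3) + 6^(1/3)*(1 + sqrt(7))^(1/3) + 2*2^(5/6)*3^(1/3)/sqrt(-6^(1/3)/(1 + sqrt(7))^(1/3) + (1 + sqrt(7))^(1/3)))/6) + C4*cos(sqrt(3)*y*sqrt(-6^(2/3)/(1 + sqrt(7))^(1/3) + 6^(1/3)*(1 + sqrt(7))^(1/3) + 2*2^(5/6)*3^(1/3)/sqrt(-6^(1/3)/(1 + sqrt(7))^(1/3) + (1 + sqrt(7))^(1/3)))/6))*exp(2^(1/6)*3^(2/3)*y*sqrt(-6^(1/3)/(1 + sqrt(7))^(1/3) + (1 + sqrt(7))^(1/3))/6)


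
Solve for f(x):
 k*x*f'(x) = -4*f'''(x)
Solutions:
 f(x) = C1 + Integral(C2*airyai(2^(1/3)*x*(-k)^(1/3)/2) + C3*airybi(2^(1/3)*x*(-k)^(1/3)/2), x)


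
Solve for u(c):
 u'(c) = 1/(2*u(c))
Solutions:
 u(c) = -sqrt(C1 + c)
 u(c) = sqrt(C1 + c)


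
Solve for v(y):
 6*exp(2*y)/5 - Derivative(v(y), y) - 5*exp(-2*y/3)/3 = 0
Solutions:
 v(y) = C1 + 3*exp(2*y)/5 + 5*exp(-2*y/3)/2


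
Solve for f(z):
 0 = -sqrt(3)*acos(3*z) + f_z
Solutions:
 f(z) = C1 + sqrt(3)*(z*acos(3*z) - sqrt(1 - 9*z^2)/3)


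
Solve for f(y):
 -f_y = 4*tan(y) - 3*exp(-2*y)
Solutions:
 f(y) = C1 - 2*log(tan(y)^2 + 1) - 3*exp(-2*y)/2


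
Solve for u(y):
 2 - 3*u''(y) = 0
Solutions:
 u(y) = C1 + C2*y + y^2/3


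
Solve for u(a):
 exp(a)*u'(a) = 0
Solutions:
 u(a) = C1


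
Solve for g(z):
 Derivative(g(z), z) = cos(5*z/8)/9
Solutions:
 g(z) = C1 + 8*sin(5*z/8)/45


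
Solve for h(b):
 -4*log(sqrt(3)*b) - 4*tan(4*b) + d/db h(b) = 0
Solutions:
 h(b) = C1 + 4*b*log(b) - 4*b + 2*b*log(3) - log(cos(4*b))


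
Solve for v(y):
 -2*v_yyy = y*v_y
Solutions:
 v(y) = C1 + Integral(C2*airyai(-2^(2/3)*y/2) + C3*airybi(-2^(2/3)*y/2), y)


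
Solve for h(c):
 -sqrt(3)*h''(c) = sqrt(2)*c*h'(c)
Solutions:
 h(c) = C1 + C2*erf(6^(3/4)*c/6)


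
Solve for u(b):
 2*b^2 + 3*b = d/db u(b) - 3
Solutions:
 u(b) = C1 + 2*b^3/3 + 3*b^2/2 + 3*b


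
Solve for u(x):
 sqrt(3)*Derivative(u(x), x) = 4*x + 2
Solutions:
 u(x) = C1 + 2*sqrt(3)*x^2/3 + 2*sqrt(3)*x/3


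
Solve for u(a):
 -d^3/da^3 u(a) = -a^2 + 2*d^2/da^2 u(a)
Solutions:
 u(a) = C1 + C2*a + C3*exp(-2*a) + a^4/24 - a^3/12 + a^2/8


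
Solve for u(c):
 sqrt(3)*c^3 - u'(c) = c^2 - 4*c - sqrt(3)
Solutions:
 u(c) = C1 + sqrt(3)*c^4/4 - c^3/3 + 2*c^2 + sqrt(3)*c


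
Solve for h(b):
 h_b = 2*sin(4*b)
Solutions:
 h(b) = C1 - cos(4*b)/2


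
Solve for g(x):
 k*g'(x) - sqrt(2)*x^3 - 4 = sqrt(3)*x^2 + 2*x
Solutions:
 g(x) = C1 + sqrt(2)*x^4/(4*k) + sqrt(3)*x^3/(3*k) + x^2/k + 4*x/k


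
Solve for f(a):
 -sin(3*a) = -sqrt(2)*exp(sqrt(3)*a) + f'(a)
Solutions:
 f(a) = C1 + sqrt(6)*exp(sqrt(3)*a)/3 + cos(3*a)/3


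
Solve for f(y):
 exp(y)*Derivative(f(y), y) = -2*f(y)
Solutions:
 f(y) = C1*exp(2*exp(-y))


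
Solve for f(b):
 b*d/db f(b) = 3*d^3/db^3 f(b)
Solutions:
 f(b) = C1 + Integral(C2*airyai(3^(2/3)*b/3) + C3*airybi(3^(2/3)*b/3), b)


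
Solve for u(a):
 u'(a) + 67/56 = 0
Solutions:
 u(a) = C1 - 67*a/56


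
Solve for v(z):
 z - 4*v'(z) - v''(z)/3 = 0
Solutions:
 v(z) = C1 + C2*exp(-12*z) + z^2/8 - z/48


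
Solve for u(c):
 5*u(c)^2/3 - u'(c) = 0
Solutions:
 u(c) = -3/(C1 + 5*c)


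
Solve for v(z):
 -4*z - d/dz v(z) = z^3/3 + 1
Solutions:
 v(z) = C1 - z^4/12 - 2*z^2 - z


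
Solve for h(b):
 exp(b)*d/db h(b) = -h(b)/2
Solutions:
 h(b) = C1*exp(exp(-b)/2)
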